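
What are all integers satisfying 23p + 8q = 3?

Step 1: Compute gcd(23, 8) = 1.
Since 1 divides 3, solutions exist.

Step 2: Find a particular solution using extended Euclidean algorithm.
We get p₀ = -3, q₀ = 9.
Check: 23*-3 + 8*9 = 3 = 3 ✓

Step 3: Write the general solution.
p = -3 + (8/1)t = -3 + 8t
q = 9 - (23/1)t = 9 - 23t
for any integer t.

p = -3 + 8t, q = 9 - 23t for integer t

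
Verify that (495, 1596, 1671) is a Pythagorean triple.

Compute a² + b²:
495² + 1596² = 245025 + 2547216 = 2792241
Compute c²:
1671² = 2792241
Since 2792241 = 2792241, it is a Pythagorean triple.

Yes, it is a Pythagorean triple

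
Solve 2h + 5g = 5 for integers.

Step 1: Check solvability.
gcd(2, 5) = 1
Since 1 divides 5, solutions exist.

Step 2: Apply extended Euclidean algorithm to find gcd.
We find integers such that 2*x0 + 5*y0 = 1

Step 3: Scale the particular solution.
Multiply by 5/1 = 5:
h = -10, g = 5

Step 4: Verify.
2*(-10) + 5*(5) = 5 = 5 ✓

h = -10, g = 5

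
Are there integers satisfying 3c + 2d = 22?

Step 1: Compute gcd(3, 2).
gcd(3, 2) = 1

Step 2: Check divisibility.
Does 1 divide 22? 22 = 1 x 22, so yes.

By the theorem on linear Diophantine equations, 3c + 2d = 22 has integer solutions if and only if gcd(3, 2) divides 22. Since 1 | 22, solutions exist.

Yes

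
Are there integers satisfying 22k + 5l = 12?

Step 1: Compute gcd(22, 5).
gcd(22, 5) = 1

Step 2: Check divisibility.
Does 1 divide 12? 12 = 1 x 12, so yes.

By the theorem on linear Diophantine equations, 22k + 5l = 12 has integer solutions if and only if gcd(22, 5) divides 12. Since 1 | 12, solutions exist.

Yes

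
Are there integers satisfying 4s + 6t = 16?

Step 1: Compute gcd(4, 6).
gcd(4, 6) = 2

Step 2: Check divisibility.
Does 2 divide 16? 16 = 2 x 8, so yes.

By the theorem on linear Diophantine equations, 4s + 6t = 16 has integer solutions if and only if gcd(4, 6) divides 16. Since 2 | 16, solutions exist.

Yes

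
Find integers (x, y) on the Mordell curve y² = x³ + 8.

Try small integer x values and check whether x³ + 8 is a perfect square.
x = 2: x³ + 8 = 2³ + 8 = 8 + 8 = 16
Is 16 a perfect square? 4² = 16 ✓
So (x, y) = (2, 4) is a solution.

x = 2, y = 4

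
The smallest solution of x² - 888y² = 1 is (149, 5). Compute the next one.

Solutions to x² - Dy² = 1 are generated by powers of (x₀ + y₀√D).
The next solution satisfies x₁ + y₁√888 = (x₀ + y₀√888)², giving:
x₁ = x₀² + 888y₀² = 149² + 888·5² = 22201 + 22200 = 44401
y₁ = 2x₀y₀ = 2·149·5 = 1490

Verify: 44401² - 888·1490² = 1971448801 - 1971448800 = 1 ✓

x = 44401, y = 1490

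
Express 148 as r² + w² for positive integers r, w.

We need to find integers r, w > 0 such that r² + w² = 148.
Trying r = 2: w² = 148 - 2² = 148 - 4 = 144
w = 12
Check: 2² + 12² = 4 + 144 = 148 ✓

148 = 2² + 12²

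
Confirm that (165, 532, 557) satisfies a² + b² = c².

Compute a² + b² = 165² + 532² = 27225 + 283024 = 310249
Compute c² = 557² = 310249
Since 310249 = 310249, confirmed.

Yes, it is a Pythagorean triple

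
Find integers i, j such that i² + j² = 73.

We need to find integers i, j > 0 such that i² + j² = 73.
Trying i = 3: j² = 73 - 3² = 73 - 9 = 64
j = 8
Check: 3² + 8² = 9 + 64 = 73 ✓

73 = 3² + 8²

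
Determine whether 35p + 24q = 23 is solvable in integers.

Step 1: Compute gcd(35, 24).
gcd(35, 24) = 1

Step 2: Check divisibility.
Does 1 divide 23? 23 = 1 x 23, so yes.

By the theorem on linear Diophantine equations, 35p + 24q = 23 has integer solutions if and only if gcd(35, 24) divides 23. Since 1 | 23, solutions exist.

Yes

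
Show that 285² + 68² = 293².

Compute a² + b² = 285² + 68² = 81225 + 4624 = 85849
Compute c² = 293² = 85849
Since 85849 = 85849, confirmed.

Yes, it is a Pythagorean triple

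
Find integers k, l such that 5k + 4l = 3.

Step 1: Check solvability.
gcd(5, 4) = 1
Since 1 divides 3, solutions exist.

Step 2: Apply extended Euclidean algorithm to find gcd.
We find integers such that 5*x0 + 4*y0 = 1

Step 3: Scale the particular solution.
Multiply by 3/1 = 3:
k = 3, l = -3

Step 4: Verify.
5*(3) + 4*(-3) = 3 = 3 ✓

k = 3, l = -3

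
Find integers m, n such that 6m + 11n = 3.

Step 1: Check solvability.
gcd(6, 11) = 1
Since 1 divides 3, solutions exist.

Step 2: Apply extended Euclidean algorithm to find gcd.
We find integers such that 6*x0 + 11*y0 = 1

Step 3: Scale the particular solution.
Multiply by 3/1 = 3:
m = 6, n = -3

Step 4: Verify.
6*(6) + 11*(-3) = 3 = 3 ✓

m = 6, n = -3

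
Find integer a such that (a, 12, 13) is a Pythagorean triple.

a² = c² - b² = 13² - 12² = 169 - 144 = 25
a = sqrt(25) = 5

5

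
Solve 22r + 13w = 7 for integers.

Step 1: Check solvability.
gcd(22, 13) = 1
Since 1 divides 7, solutions exist.

Step 2: Apply extended Euclidean algorithm to find gcd.
We find integers such that 22*x0 + 13*y0 = 1

Step 3: Scale the particular solution.
Multiply by 7/1 = 7:
r = 21, w = -35

Step 4: Verify.
22*(21) + 13*(-35) = 7 = 7 ✓

r = 21, w = -35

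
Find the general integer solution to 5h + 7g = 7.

Step 1: Compute gcd(5, 7) = 1.
Since 1 divides 7, solutions exist.

Step 2: Find a particular solution using extended Euclidean algorithm.
We get h₀ = 21, g₀ = -14.
Check: 5*21 + 7*-14 = 7 = 7 ✓

Step 3: Write the general solution.
h = 21 + (7/1)t = 21 + 7t
g = -14 - (5/1)t = -14 - 5t
for any integer t.

h = 21 + 7t, g = -14 - 5t for integer t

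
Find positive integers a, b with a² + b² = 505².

We need a² + b² = 505² = 255025.
Trying: 217² + 456² = 47089 + 207936 = 255025 ✓

(217, 456, 505)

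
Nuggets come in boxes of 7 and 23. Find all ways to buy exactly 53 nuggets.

We need non-negative integers (x, y) with 7x + 23y = 53.
For each x in 0..7, check if 53 - 7x is a non-negative multiple of 23.
x = 1: 23y = 46, y = 2 ✓

(1 boxes of 7, 2 boxes of 23)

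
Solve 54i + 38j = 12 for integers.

Step 1: Check solvability.
gcd(54, 38) = 2
Since 2 divides 12, solutions exist.

Step 2: Apply extended Euclidean algorithm to find gcd.
We find integers such that 54*x0 + 38*y0 = 2

Step 3: Scale the particular solution.
Multiply by 12/2 = 6:
i = -42, j = 60

Step 4: Verify.
54*(-42) + 38*(60) = 12 = 12 ✓

i = -42, j = 60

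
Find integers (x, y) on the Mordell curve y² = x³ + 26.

Try small integer x values and check whether x³ + 26 is a perfect square.
x = -1: x³ + 26 = -1³ + 26 = -1 + 26 = 25
Is 25 a perfect square? 5² = 25 ✓
So (x, y) = (-1, -5) is a solution.

x = -1, y = -5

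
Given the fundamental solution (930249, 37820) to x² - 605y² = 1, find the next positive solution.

Solutions to x² - Dy² = 1 are generated by powers of (x₀ + y₀√D).
The next solution satisfies x₁ + y₁√605 = (x₀ + y₀√605)², giving:
x₁ = x₀² + 605y₀² = 930249² + 605·37820² = 865363202001 + 865363202000 = 1730726404001
y₁ = 2x₀y₀ = 2·930249·37820 = 70364034360

Verify: 1730726404001² - 605·70364034360² = 2995413885506232668808001 - 2995413885506232668808000 = 1 ✓

x = 1730726404001, y = 70364034360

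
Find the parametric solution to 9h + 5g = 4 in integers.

Step 1: Compute gcd(9, 5) = 1.
Since 1 divides 4, solutions exist.

Step 2: Find a particular solution using extended Euclidean algorithm.
We get h₀ = -4, g₀ = 8.
Check: 9*-4 + 5*8 = 4 = 4 ✓

Step 3: Write the general solution.
h = -4 + (5/1)t = -4 + 5t
g = 8 - (9/1)t = 8 - 9t
for any integer t.

h = -4 + 5t, g = 8 - 9t for integer t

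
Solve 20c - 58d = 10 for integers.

Step 1: Check solvability.
gcd(20, 58) = 2
Since 2 divides 10, solutions exist.

Step 2: Apply extended Euclidean algorithm to find gcd.
We find integers such that 20*x0 + 58*y0 = 2

Step 3: Scale the particular solution.
Multiply by 10/2 = 5:
c = 15, d = 5

Step 4: Verify.
20*(15) - 58*(5) = 10 = 10 ✓

c = 15, d = 5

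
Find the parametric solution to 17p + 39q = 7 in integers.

Step 1: Compute gcd(17, 39) = 1.
Since 1 divides 7, solutions exist.

Step 2: Find a particular solution using extended Euclidean algorithm.
We get p₀ = -112, q₀ = 49.
Check: 17*-112 + 39*49 = 7 = 7 ✓

Step 3: Write the general solution.
p = -112 + (39/1)t = -112 + 39t
q = 49 - (17/1)t = 49 - 17t
for any integer t.

p = -112 + 39t, q = 49 - 17t for integer t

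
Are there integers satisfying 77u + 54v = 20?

Step 1: Compute gcd(77, 54).
gcd(77, 54) = 1

Step 2: Check divisibility.
Does 1 divide 20? 20 = 1 x 20, so yes.

By the theorem on linear Diophantine equations, 77u + 54v = 20 has integer solutions if and only if gcd(77, 54) divides 20. Since 1 | 20, solutions exist.

Yes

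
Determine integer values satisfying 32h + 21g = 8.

Step 1: Check solvability.
gcd(32, 21) = 1
Since 1 divides 8, solutions exist.

Step 2: Apply extended Euclidean algorithm to find gcd.
We find integers such that 32*x0 + 21*y0 = 1

Step 3: Scale the particular solution.
Multiply by 8/1 = 8:
h = 16, g = -24

Step 4: Verify.
32*(16) + 21*(-24) = 8 = 8 ✓

h = 16, g = -24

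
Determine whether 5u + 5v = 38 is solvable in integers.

Step 1: Compute gcd(5, 5).
gcd(5, 5) = 5

Step 2: Check divisibility.
Does 5 divide 38? 38 = 5 x 7 + 3, so no.

By the theorem on linear Diophantine equations, 5u + 5v = 38 has integer solutions if and only if gcd(5, 5) divides 38. Since 5 does not divide 38, no solutions exist.

No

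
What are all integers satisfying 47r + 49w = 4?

Step 1: Compute gcd(47, 49) = 1.
Since 1 divides 4, solutions exist.

Step 2: Find a particular solution using extended Euclidean algorithm.
We get r₀ = 96, w₀ = -92.
Check: 47*96 + 49*-92 = 4 = 4 ✓

Step 3: Write the general solution.
r = 96 + (49/1)t = 96 + 49t
w = -92 - (47/1)t = -92 - 47t
for any integer t.

r = 96 + 49t, w = -92 - 47t for integer t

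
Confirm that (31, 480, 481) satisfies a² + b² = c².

Compute a² + b² = 31² + 480² = 961 + 230400 = 231361
Compute c² = 481² = 231361
Since 231361 = 231361, confirmed.

Yes, it is a Pythagorean triple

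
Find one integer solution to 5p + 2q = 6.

Step 1: Check solvability.
gcd(5, 2) = 1
Since 1 divides 6, solutions exist.

Step 2: Apply extended Euclidean algorithm to find gcd.
We find integers such that 5*x0 + 2*y0 = 1

Step 3: Scale the particular solution.
Multiply by 6/1 = 6:
p = 6, q = -12

Step 4: Verify.
5*(6) + 2*(-12) = 6 = 6 ✓

p = 6, q = -12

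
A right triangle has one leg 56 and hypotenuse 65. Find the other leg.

a² = c² - b² = 4225 - 3136 = 1089
a = 33

33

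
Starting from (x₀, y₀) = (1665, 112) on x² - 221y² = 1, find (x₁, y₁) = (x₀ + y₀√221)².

Solutions to x² - Dy² = 1 are generated by powers of (x₀ + y₀√D).
The next solution satisfies x₁ + y₁√221 = (x₀ + y₀√221)², giving:
x₁ = x₀² + 221y₀² = 1665² + 221·112² = 2772225 + 2772224 = 5544449
y₁ = 2x₀y₀ = 2·1665·112 = 372960

Verify: 5544449² - 221·372960² = 30740914713601 - 30740914713600 = 1 ✓

x = 5544449, y = 372960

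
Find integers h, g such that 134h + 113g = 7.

Step 1: Check solvability.
gcd(134, 113) = 1
Since 1 divides 7, solutions exist.

Step 2: Apply extended Euclidean algorithm to find gcd.
We find integers such that 134*x0 + 113*y0 = 1

Step 3: Scale the particular solution.
Multiply by 7/1 = 7:
h = -301, g = 357

Step 4: Verify.
134*(-301) + 113*(357) = 7 = 7 ✓

h = -301, g = 357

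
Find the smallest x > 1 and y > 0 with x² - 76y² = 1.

We seek the smallest positive integers (x, y) with x² - 76y² = 1, i.e., x² = 76y² + 1.
Try successive y values:
y = 1: x² = 76·1² + 1 = 77, not a perfect square
y = 2: x² = 76·2² + 1 = 305, not a perfect square
y = 3: x² = 76·3² + 1 = 685, not a perfect square
... continuing the search (or via continued fractions) ...
y = 6630: x² = 76·6630² + 1 = 3340724401, x = 57799 ✓

Verify: 57799² - 76·6630² = 3340724401 - 3340724400 = 1 ✓

x = 57799, y = 6630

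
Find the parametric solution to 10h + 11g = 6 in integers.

Step 1: Compute gcd(10, 11) = 1.
Since 1 divides 6, solutions exist.

Step 2: Find a particular solution using extended Euclidean algorithm.
We get h₀ = -6, g₀ = 6.
Check: 10*-6 + 11*6 = 6 = 6 ✓

Step 3: Write the general solution.
h = -6 + (11/1)t = -6 + 11t
g = 6 - (10/1)t = 6 - 10t
for any integer t.

h = -6 + 11t, g = 6 - 10t for integer t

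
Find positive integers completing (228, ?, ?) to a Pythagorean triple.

We need the other leg and hypotenuse such that 228² + x² = c².
Take x = 325, c = 397: 228² + 325² = 51984 + 105625 = 157609 = 397² ✓
Triple: (325, 228, 397)

(325, 228, 397)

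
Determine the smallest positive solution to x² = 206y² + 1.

We seek the smallest positive integers (x, y) with x² - 206y² = 1, i.e., x² = 206y² + 1.
Try successive y values:
y = 1: x² = 206·1² + 1 = 207, not a perfect square
y = 2: x² = 206·2² + 1 = 825, not a perfect square
y = 3: x² = 206·3² + 1 = 1855, not a perfect square
... continuing the search (or via continued fractions) ...
y = 4148: x² = 206·4148² + 1 = 3544416225, x = 59535 ✓

Verify: 59535² - 206·4148² = 3544416225 - 3544416224 = 1 ✓

x = 59535, y = 4148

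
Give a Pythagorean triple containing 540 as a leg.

We need the other leg and hypotenuse such that 540² + x² = c².
Take x = 629, c = 829: 540² + 629² = 291600 + 395641 = 687241 = 829² ✓
Triple: (629, 540, 829)

(629, 540, 829)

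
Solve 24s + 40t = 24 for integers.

Step 1: Check solvability.
gcd(24, 40) = 8
Since 8 divides 24, solutions exist.

Step 2: Apply extended Euclidean algorithm to find gcd.
We find integers such that 24*x0 + 40*y0 = 8

Step 3: Scale the particular solution.
Multiply by 24/8 = 3:
s = 6, t = -3

Step 4: Verify.
24*(6) + 40*(-3) = 24 = 24 ✓

s = 6, t = -3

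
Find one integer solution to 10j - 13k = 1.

Step 1: Check solvability.
gcd(10, 13) = 1
Since 1 divides 1, solutions exist.

Step 2: Apply extended Euclidean algorithm to find gcd.
We find integers such that 10*x0 + 13*y0 = 1

Step 3: Scale the particular solution.
Multiply by 1/1 = 1:
j = 4, k = 3

Step 4: Verify.
10*(4) - 13*(3) = 1 = 1 ✓

j = 4, k = 3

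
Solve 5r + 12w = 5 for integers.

Step 1: Check solvability.
gcd(5, 12) = 1
Since 1 divides 5, solutions exist.

Step 2: Apply extended Euclidean algorithm to find gcd.
We find integers such that 5*x0 + 12*y0 = 1

Step 3: Scale the particular solution.
Multiply by 5/1 = 5:
r = 25, w = -10

Step 4: Verify.
5*(25) + 12*(-10) = 5 = 5 ✓

r = 25, w = -10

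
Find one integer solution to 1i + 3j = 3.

Step 1: Check solvability.
gcd(1, 3) = 1
Since 1 divides 3, solutions exist.

Step 2: Apply extended Euclidean algorithm to find gcd.
We find integers such that 1*x0 + 3*y0 = 1

Step 3: Scale the particular solution.
Multiply by 3/1 = 3:
i = 3, j = 0

Step 4: Verify.
1*(3) + 3*(0) = 3 = 3 ✓

i = 3, j = 0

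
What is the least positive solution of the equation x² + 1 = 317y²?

We need x² = 317y² - 1. Try successive y:
y = 1: x² = 317·1² - 1 = 316, not a perfect square
y = 2: x² = 317·2² - 1 = 1267, not a perfect square
y = 3: x² = 317·3² - 1 = 2852, not a perfect square
...
y = 19805: x² = 317·19805² - 1 = 124339453924 = 352618² ✓
Check: 352618² - 317·19805² = 124339453924 - 124339453925 = -1 ✓

x = 352618, y = 19805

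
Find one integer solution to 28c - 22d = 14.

Step 1: Check solvability.
gcd(28, 22) = 2
Since 2 divides 14, solutions exist.

Step 2: Apply extended Euclidean algorithm to find gcd.
We find integers such that 28*x0 + 22*y0 = 2

Step 3: Scale the particular solution.
Multiply by 14/2 = 7:
c = 28, d = 35

Step 4: Verify.
28*(28) - 22*(35) = 14 = 14 ✓

c = 28, d = 35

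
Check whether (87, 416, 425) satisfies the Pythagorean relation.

Compute a² + b²:
87² + 416² = 7569 + 173056 = 180625
Compute c²:
425² = 180625
Since 180625 = 180625, it is a Pythagorean triple.

Yes, it is a Pythagorean triple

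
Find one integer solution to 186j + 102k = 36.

Step 1: Check solvability.
gcd(186, 102) = 6
Since 6 divides 36, solutions exist.

Step 2: Apply extended Euclidean algorithm to find gcd.
We find integers such that 186*x0 + 102*y0 = 6

Step 3: Scale the particular solution.
Multiply by 36/6 = 6:
j = -36, k = 66

Step 4: Verify.
186*(-36) + 102*(66) = 36 = 36 ✓

j = -36, k = 66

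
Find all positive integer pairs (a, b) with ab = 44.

The positive divisors of 44 are: 1, 2, 4, 11, 22, 44.
Each divisor d gives the pair (d, 44/d):
(1, 44), (2, 22), (4, 11), (11, 4), (22, 2), (44, 1)

(1, 44), (2, 22), (4, 11), (11, 4), (22, 2), (44, 1)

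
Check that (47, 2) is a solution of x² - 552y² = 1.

Compute x² = 47² = 2209
Compute 552y² = 552·2² = 552·4 = 2208
x² - 552y² = 2209 - 2208 = 1
Since this equals 1, (47, 2) is a solution.

Yes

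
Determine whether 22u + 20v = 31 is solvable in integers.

Step 1: Compute gcd(22, 20).
gcd(22, 20) = 2

Step 2: Check divisibility.
Does 2 divide 31? 31 = 2 x 15 + 1, so no.

By the theorem on linear Diophantine equations, 22u + 20v = 31 has integer solutions if and only if gcd(22, 20) divides 31. Since 2 does not divide 31, no solutions exist.

No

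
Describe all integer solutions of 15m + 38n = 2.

Step 1: Compute gcd(15, 38) = 1.
Since 1 divides 2, solutions exist.

Step 2: Find a particular solution using extended Euclidean algorithm.
We get m₀ = -10, n₀ = 4.
Check: 15*-10 + 38*4 = 2 = 2 ✓

Step 3: Write the general solution.
m = -10 + (38/1)t = -10 + 38t
n = 4 - (15/1)t = 4 - 15t
for any integer t.

m = -10 + 38t, n = 4 - 15t for integer t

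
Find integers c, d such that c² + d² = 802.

We need to find integers c, d > 0 such that c² + d² = 802.
Trying c = 19: d² = 802 - 19² = 802 - 361 = 441
d = 21
Check: 19² + 21² = 361 + 441 = 802 ✓

802 = 19² + 21²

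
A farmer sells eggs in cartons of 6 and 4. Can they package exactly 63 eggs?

We need non-negative a, b with 6a + 4b = 63.
gcd(6, 4) = 2, and 2 does not divide 63.
No integer solutions exist.

No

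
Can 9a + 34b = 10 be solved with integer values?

Step 1: Compute gcd(9, 34).
gcd(9, 34) = 1

Step 2: Check divisibility.
Does 1 divide 10? 10 = 1 x 10, so yes.

By the theorem on linear Diophantine equations, 9a + 34b = 10 has integer solutions if and only if gcd(9, 34) divides 10. Since 1 | 10, solutions exist.

Yes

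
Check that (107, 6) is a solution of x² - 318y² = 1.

Compute x² = 107² = 11449
Compute 318y² = 318·6² = 318·36 = 11448
x² - 318y² = 11449 - 11448 = 1
Since this equals 1, (107, 6) is a solution.

Yes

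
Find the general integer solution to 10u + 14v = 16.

Step 1: Compute gcd(10, 14) = 2.
Since 2 divides 16, solutions exist.

Step 2: Find a particular solution using extended Euclidean algorithm.
We get u₀ = 24, v₀ = -16.
Check: 10*24 + 14*-16 = 16 = 16 ✓

Step 3: Write the general solution.
u = 24 + (14/2)t = 24 + 7t
v = -16 - (10/2)t = -16 - 5t
for any integer t.

u = 24 + 7t, v = -16 - 5t for integer t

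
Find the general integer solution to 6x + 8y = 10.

Step 1: Compute gcd(6, 8) = 2.
Since 2 divides 10, solutions exist.

Step 2: Find a particular solution using extended Euclidean algorithm.
We get x₀ = -5, y₀ = 5.
Check: 6*-5 + 8*5 = 10 = 10 ✓

Step 3: Write the general solution.
x = -5 + (8/2)t = -5 + 4t
y = 5 - (6/2)t = 5 - 3t
for any integer t.

x = -5 + 4t, y = 5 - 3t for integer t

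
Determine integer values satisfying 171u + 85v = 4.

Step 1: Check solvability.
gcd(171, 85) = 1
Since 1 divides 4, solutions exist.

Step 2: Apply extended Euclidean algorithm to find gcd.
We find integers such that 171*x0 + 85*y0 = 1

Step 3: Scale the particular solution.
Multiply by 4/1 = 4:
u = 4, v = -8

Step 4: Verify.
171*(4) + 85*(-8) = 4 = 4 ✓

u = 4, v = -8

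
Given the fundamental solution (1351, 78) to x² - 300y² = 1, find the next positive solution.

Solutions to x² - Dy² = 1 are generated by powers of (x₀ + y₀√D).
The next solution satisfies x₁ + y₁√300 = (x₀ + y₀√300)², giving:
x₁ = x₀² + 300y₀² = 1351² + 300·78² = 1825201 + 1825200 = 3650401
y₁ = 2x₀y₀ = 2·1351·78 = 210756

Verify: 3650401² - 300·210756² = 13325427460801 - 13325427460800 = 1 ✓

x = 3650401, y = 210756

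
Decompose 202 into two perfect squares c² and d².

We need to find integers c, d > 0 such that c² + d² = 202.
Trying c = 9: d² = 202 - 9² = 202 - 81 = 121
d = 11
Check: 9² + 11² = 81 + 121 = 202 ✓

202 = 9² + 11²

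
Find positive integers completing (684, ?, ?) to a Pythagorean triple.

We need the other leg and hypotenuse such that 684² + x² = c².
Take x = 37, c = 685: 684² + 37² = 467856 + 1369 = 469225 = 685² ✓
Triple: (37, 684, 685)

(37, 684, 685)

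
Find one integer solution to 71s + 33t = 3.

Step 1: Check solvability.
gcd(71, 33) = 1
Since 1 divides 3, solutions exist.

Step 2: Apply extended Euclidean algorithm to find gcd.
We find integers such that 71*x0 + 33*y0 = 1

Step 3: Scale the particular solution.
Multiply by 3/1 = 3:
s = -39, t = 84

Step 4: Verify.
71*(-39) + 33*(84) = 3 = 3 ✓

s = -39, t = 84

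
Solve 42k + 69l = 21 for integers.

Step 1: Check solvability.
gcd(42, 69) = 3
Since 3 divides 21, solutions exist.

Step 2: Apply extended Euclidean algorithm to find gcd.
We find integers such that 42*x0 + 69*y0 = 3

Step 3: Scale the particular solution.
Multiply by 21/3 = 7:
k = 35, l = -21

Step 4: Verify.
42*(35) + 69*(-21) = 21 = 21 ✓

k = 35, l = -21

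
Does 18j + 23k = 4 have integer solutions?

Step 1: Compute gcd(18, 23).
gcd(18, 23) = 1

Step 2: Check divisibility.
Does 1 divide 4? 4 = 1 x 4, so yes.

By the theorem on linear Diophantine equations, 18j + 23k = 4 has integer solutions if and only if gcd(18, 23) divides 4. Since 1 | 4, solutions exist.

Yes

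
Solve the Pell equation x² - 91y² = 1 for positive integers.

We seek the smallest positive integers (x, y) with x² - 91y² = 1, i.e., x² = 91y² + 1.
Try successive y values:
y = 1: x² = 91·1² + 1 = 92, not a perfect square
y = 2: x² = 91·2² + 1 = 365, not a perfect square
y = 3: x² = 91·3² + 1 = 820, not a perfect square
... continuing the search (or via continued fractions) ...
y = 165: x² = 91·165² + 1 = 2477476, x = 1574 ✓

Verify: 1574² - 91·165² = 2477476 - 2477475 = 1 ✓

x = 1574, y = 165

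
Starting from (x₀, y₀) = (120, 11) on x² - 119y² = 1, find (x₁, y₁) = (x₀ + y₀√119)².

Solutions to x² - Dy² = 1 are generated by powers of (x₀ + y₀√D).
The next solution satisfies x₁ + y₁√119 = (x₀ + y₀√119)², giving:
x₁ = x₀² + 119y₀² = 120² + 119·11² = 14400 + 14399 = 28799
y₁ = 2x₀y₀ = 2·120·11 = 2640

Verify: 28799² - 119·2640² = 829382401 - 829382400 = 1 ✓

x = 28799, y = 2640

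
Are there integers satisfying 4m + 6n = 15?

Step 1: Compute gcd(4, 6).
gcd(4, 6) = 2

Step 2: Check divisibility.
Does 2 divide 15? 15 = 2 x 7 + 1, so no.

By the theorem on linear Diophantine equations, 4m + 6n = 15 has integer solutions if and only if gcd(4, 6) divides 15. Since 2 does not divide 15, no solutions exist.

No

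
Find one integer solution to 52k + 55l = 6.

Step 1: Check solvability.
gcd(52, 55) = 1
Since 1 divides 6, solutions exist.

Step 2: Apply extended Euclidean algorithm to find gcd.
We find integers such that 52*x0 + 55*y0 = 1

Step 3: Scale the particular solution.
Multiply by 6/1 = 6:
k = 108, l = -102

Step 4: Verify.
52*(108) + 55*(-102) = 6 = 6 ✓

k = 108, l = -102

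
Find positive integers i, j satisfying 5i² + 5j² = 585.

Try small values of i and check whether (585 - 5i²)/5 is a perfect square.
i = 6: 5·6² = 180, so 5j² = 585 - 180 = 405, giving j² = 81, j = 9.
Check: 5·6² + 5·9² = 180 + 405 = 585 ✓

i = 6, j = 9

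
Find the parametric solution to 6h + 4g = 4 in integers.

Step 1: Compute gcd(6, 4) = 2.
Since 2 divides 4, solutions exist.

Step 2: Find a particular solution using extended Euclidean algorithm.
We get h₀ = 2, g₀ = -2.
Check: 6*2 + 4*-2 = 4 = 4 ✓

Step 3: Write the general solution.
h = 2 + (4/2)t = 2 + 2t
g = -2 - (6/2)t = -2 - 3t
for any integer t.

h = 2 + 2t, g = -2 - 3t for integer t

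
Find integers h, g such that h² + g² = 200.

We need to find integers h, g > 0 such that h² + g² = 200.
Trying h = 2: g² = 200 - 2² = 200 - 4 = 196
g = 14
Check: 2² + 14² = 4 + 196 = 200 ✓

200 = 2² + 14²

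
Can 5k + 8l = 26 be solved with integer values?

Step 1: Compute gcd(5, 8).
gcd(5, 8) = 1

Step 2: Check divisibility.
Does 1 divide 26? 26 = 1 x 26, so yes.

By the theorem on linear Diophantine equations, 5k + 8l = 26 has integer solutions if and only if gcd(5, 8) divides 26. Since 1 | 26, solutions exist.

Yes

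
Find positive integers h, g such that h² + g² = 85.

Search for h with 85 - h² a perfect square.
h = 2: 85 - 2² = 85 - 4 = 81 = 9² ✓
So h = 2, g = 9.

h = 2, g = 9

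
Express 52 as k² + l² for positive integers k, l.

We need to find integers k, l > 0 such that k² + l² = 52.
Trying k = 4: l² = 52 - 4² = 52 - 16 = 36
l = 6
Check: 4² + 6² = 16 + 36 = 52 ✓

52 = 4² + 6²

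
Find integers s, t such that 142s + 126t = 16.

Step 1: Check solvability.
gcd(142, 126) = 2
Since 2 divides 16, solutions exist.

Step 2: Apply extended Euclidean algorithm to find gcd.
We find integers such that 142*x0 + 126*y0 = 2

Step 3: Scale the particular solution.
Multiply by 16/2 = 8:
s = 64, t = -72

Step 4: Verify.
142*(64) + 126*(-72) = 16 = 16 ✓

s = 64, t = -72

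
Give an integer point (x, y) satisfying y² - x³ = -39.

Try small integer x values and check whether x³ - 39 is a perfect square.
x = 4: x³ - 39 = 4³ - 39 = 64 - 39 = 25
Is 25 a perfect square? 5² = 25 ✓
So (x, y) = (4, -5) is a solution.

x = 4, y = -5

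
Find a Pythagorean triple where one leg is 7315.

We need the other leg and hypotenuse such that 7315² + x² = c².
Take x = 4200, c = 8435: 7315² + 4200² = 53509225 + 17640000 = 71149225 = 8435² ✓
Triple: (7315, 4200, 8435)

(7315, 4200, 8435)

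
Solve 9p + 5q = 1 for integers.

Step 1: Check solvability.
gcd(9, 5) = 1
Since 1 divides 1, solutions exist.

Step 2: Apply extended Euclidean algorithm to find gcd.
We find integers such that 9*x0 + 5*y0 = 1

Step 3: Scale the particular solution.
Multiply by 1/1 = 1:
p = -1, q = 2

Step 4: Verify.
9*(-1) + 5*(2) = 1 = 1 ✓

p = -1, q = 2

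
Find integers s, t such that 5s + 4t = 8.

Step 1: Check solvability.
gcd(5, 4) = 1
Since 1 divides 8, solutions exist.

Step 2: Apply extended Euclidean algorithm to find gcd.
We find integers such that 5*x0 + 4*y0 = 1

Step 3: Scale the particular solution.
Multiply by 8/1 = 8:
s = 8, t = -8

Step 4: Verify.
5*(8) + 4*(-8) = 8 = 8 ✓

s = 8, t = -8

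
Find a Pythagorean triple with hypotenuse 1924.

We need a² + b² = 1924² = 3701776.
Trying: 1276² + 1440² = 1628176 + 2073600 = 3701776 ✓

(1276, 1440, 1924)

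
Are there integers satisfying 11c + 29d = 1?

Step 1: Compute gcd(11, 29).
gcd(11, 29) = 1

Step 2: Check divisibility.
Does 1 divide 1? 1 = 1 x 1, so yes.

By the theorem on linear Diophantine equations, 11c + 29d = 1 has integer solutions if and only if gcd(11, 29) divides 1. Since 1 | 1, solutions exist.

Yes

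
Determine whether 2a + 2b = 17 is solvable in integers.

Step 1: Compute gcd(2, 2).
gcd(2, 2) = 2

Step 2: Check divisibility.
Does 2 divide 17? 17 = 2 x 8 + 1, so no.

By the theorem on linear Diophantine equations, 2a + 2b = 17 has integer solutions if and only if gcd(2, 2) divides 17. Since 2 does not divide 17, no solutions exist.

No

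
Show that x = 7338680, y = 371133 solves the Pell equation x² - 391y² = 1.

Compute x² = 7338680² = 53856224142400
Compute 391y² = 391·371133² = 391·137739703689 = 53856224142399
x² - 391y² = 53856224142400 - 53856224142399 = 1
Since this equals 1, (7338680, 371133) is a solution.

Yes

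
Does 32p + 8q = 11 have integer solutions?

Step 1: Compute gcd(32, 8).
gcd(32, 8) = 8

Step 2: Check divisibility.
Does 8 divide 11? 11 = 8 x 1 + 3, so no.

By the theorem on linear Diophantine equations, 32p + 8q = 11 has integer solutions if and only if gcd(32, 8) divides 11. Since 8 does not divide 11, no solutions exist.

No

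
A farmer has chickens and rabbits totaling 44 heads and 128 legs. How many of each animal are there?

Let c = chickens, r = rabbits.
Heads: c + r = 44
Legs: 2c + 4r = 128
From the first equation, c = 44 - r. Substitute:
2(44 - r) + 4r = 128
88 + 2r = 128
r = (128 - 88)/2 = 20
c = 44 - 20 = 24

Chickens: 24, Rabbits: 20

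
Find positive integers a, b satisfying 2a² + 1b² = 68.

Try small values of a and check whether (68 - 2a²)/1 is a perfect square.
a = 4: 2·4² = 32, so 1b² = 68 - 32 = 36, giving b² = 36, b = 6.
Check: 2·4² + 1·6² = 32 + 36 = 68 ✓

a = 4, b = 6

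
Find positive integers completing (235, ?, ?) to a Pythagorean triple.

We need the other leg and hypotenuse such that 235² + x² = c².
Take x = 1092, c = 1117: 235² + 1092² = 55225 + 1192464 = 1247689 = 1117² ✓
Triple: (235, 1092, 1117)

(235, 1092, 1117)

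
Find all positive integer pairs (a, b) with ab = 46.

The positive divisors of 46 are: 1, 2, 23, 46.
Each divisor d gives the pair (d, 46/d):
(1, 46), (2, 23), (23, 2), (46, 1)

(1, 46), (2, 23), (23, 2), (46, 1)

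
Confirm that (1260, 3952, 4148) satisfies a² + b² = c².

Compute a² + b² = 1260² + 3952² = 1587600 + 15618304 = 17205904
Compute c² = 4148² = 17205904
Since 17205904 = 17205904, confirmed.

Yes, it is a Pythagorean triple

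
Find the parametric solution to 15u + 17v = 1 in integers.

Step 1: Compute gcd(15, 17) = 1.
Since 1 divides 1, solutions exist.

Step 2: Find a particular solution using extended Euclidean algorithm.
We get u₀ = 8, v₀ = -7.
Check: 15*8 + 17*-7 = 1 = 1 ✓

Step 3: Write the general solution.
u = 8 + (17/1)t = 8 + 17t
v = -7 - (15/1)t = -7 - 15t
for any integer t.

u = 8 + 17t, v = -7 - 15t for integer t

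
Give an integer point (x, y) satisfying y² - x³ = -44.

Try small integer x values and check whether x³ - 44 is a perfect square.
x = 5: x³ - 44 = 5³ - 44 = 125 - 44 = 81
Is 81 a perfect square? 9² = 81 ✓
So (x, y) = (5, -9) is a solution.

x = 5, y = -9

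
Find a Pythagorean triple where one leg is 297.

We need the other leg and hypotenuse such that 297² + x² = c².
Take x = 304, c = 425: 297² + 304² = 88209 + 92416 = 180625 = 425² ✓
Triple: (297, 304, 425)

(297, 304, 425)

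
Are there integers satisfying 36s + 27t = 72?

Step 1: Compute gcd(36, 27).
gcd(36, 27) = 9

Step 2: Check divisibility.
Does 9 divide 72? 72 = 9 x 8, so yes.

By the theorem on linear Diophantine equations, 36s + 27t = 72 has integer solutions if and only if gcd(36, 27) divides 72. Since 9 | 72, solutions exist.

Yes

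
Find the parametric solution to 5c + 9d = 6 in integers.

Step 1: Compute gcd(5, 9) = 1.
Since 1 divides 6, solutions exist.

Step 2: Find a particular solution using extended Euclidean algorithm.
We get c₀ = 12, d₀ = -6.
Check: 5*12 + 9*-6 = 6 = 6 ✓

Step 3: Write the general solution.
c = 12 + (9/1)t = 12 + 9t
d = -6 - (5/1)t = -6 - 5t
for any integer t.

c = 12 + 9t, d = -6 - 5t for integer t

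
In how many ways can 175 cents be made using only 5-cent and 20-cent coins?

We need non-negative integers (x, y) with 5x + 20y = 175.
For each x from 0 to 35, check if (175 - 5x) is a non-negative multiple of 20.
Solutions (x, y): (3,8), (7,7), (11,6), (15,5), ...
Count: 9

9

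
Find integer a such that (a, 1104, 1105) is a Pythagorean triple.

a² = c² - b² = 1105² - 1104² = 1221025 - 1218816 = 2209
a = sqrt(2209) = 47

47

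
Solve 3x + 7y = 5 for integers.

Step 1: Check solvability.
gcd(3, 7) = 1
Since 1 divides 5, solutions exist.

Step 2: Apply extended Euclidean algorithm to find gcd.
We find integers such that 3*x0 + 7*y0 = 1

Step 3: Scale the particular solution.
Multiply by 5/1 = 5:
x = -10, y = 5

Step 4: Verify.
3*(-10) + 7*(5) = 5 = 5 ✓

x = -10, y = 5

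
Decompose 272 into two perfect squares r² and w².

We need to find integers r, w > 0 such that r² + w² = 272.
Trying r = 4: w² = 272 - 4² = 272 - 16 = 256
w = 16
Check: 4² + 16² = 16 + 256 = 272 ✓

272 = 4² + 16²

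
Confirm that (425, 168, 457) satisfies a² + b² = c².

Compute a² + b² = 425² + 168² = 180625 + 28224 = 208849
Compute c² = 457² = 208849
Since 208849 = 208849, confirmed.

Yes, it is a Pythagorean triple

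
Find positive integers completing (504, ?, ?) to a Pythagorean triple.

We need the other leg and hypotenuse such that 504² + x² = c².
Take x = 703, c = 865: 504² + 703² = 254016 + 494209 = 748225 = 865² ✓
Triple: (703, 504, 865)

(703, 504, 865)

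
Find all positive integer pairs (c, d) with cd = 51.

The positive divisors of 51 are: 1, 3, 17, 51.
Each divisor d gives the pair (d, 51/d):
(1, 51), (3, 17), (17, 3), (51, 1)

(1, 51), (3, 17), (17, 3), (51, 1)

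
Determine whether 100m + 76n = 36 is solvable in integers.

Step 1: Compute gcd(100, 76).
gcd(100, 76) = 4

Step 2: Check divisibility.
Does 4 divide 36? 36 = 4 x 9, so yes.

By the theorem on linear Diophantine equations, 100m + 76n = 36 has integer solutions if and only if gcd(100, 76) divides 36. Since 4 | 36, solutions exist.

Yes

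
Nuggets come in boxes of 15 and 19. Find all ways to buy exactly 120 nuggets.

We need non-negative integers (x, y) with 15x + 19y = 120.
For each x in 0..8, check if 120 - 15x is a non-negative multiple of 19.
x = 8: 19y = 0, y = 0 ✓

(8 boxes of 15, 0 boxes of 19)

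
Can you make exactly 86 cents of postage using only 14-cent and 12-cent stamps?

We need non-negative x, y with 14x + 12y = 86.
gcd(14, 12) = 2 divides 86, so integer solutions exist.
Search for a non-negative one: x = 1 gives 12y = 86 - 14 = 72, so y = 6.
Check: 14·1 + 12·6 = 86 ✓

Yes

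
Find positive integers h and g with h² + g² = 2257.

We need to find integers h, g > 0 such that h² + g² = 2257.
Trying h = 24: g² = 2257 - 24² = 2257 - 576 = 1681
g = 41
Check: 24² + 41² = 576 + 1681 = 2257 ✓

2257 = 24² + 41²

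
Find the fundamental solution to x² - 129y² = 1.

We seek the smallest positive integers (x, y) with x² - 129y² = 1, i.e., x² = 129y² + 1.
Try successive y values:
y = 1: x² = 129·1² + 1 = 130, not a perfect square
y = 2: x² = 129·2² + 1 = 517, not a perfect square
y = 3: x² = 129·3² + 1 = 1162, not a perfect square
... continuing the search (or via continued fractions) ...
y = 1484: x² = 129·1484² + 1 = 284091025, x = 16855 ✓

Verify: 16855² - 129·1484² = 284091025 - 284091024 = 1 ✓

x = 16855, y = 1484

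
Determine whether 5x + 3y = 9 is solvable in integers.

Step 1: Compute gcd(5, 3).
gcd(5, 3) = 1

Step 2: Check divisibility.
Does 1 divide 9? 9 = 1 x 9, so yes.

By the theorem on linear Diophantine equations, 5x + 3y = 9 has integer solutions if and only if gcd(5, 3) divides 9. Since 1 | 9, solutions exist.

Yes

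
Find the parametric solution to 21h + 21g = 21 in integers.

Step 1: Compute gcd(21, 21) = 21.
Since 21 divides 21, solutions exist.

Step 2: Find a particular solution using extended Euclidean algorithm.
We get h₀ = 0, g₀ = 1.
Check: 21*0 + 21*1 = 21 = 21 ✓

Step 3: Write the general solution.
h = 0 + (21/21)t = 0 + 1t
g = 1 - (21/21)t = 1 - 1t
for any integer t.

h = 0 + 1t, g = 1 - 1t for integer t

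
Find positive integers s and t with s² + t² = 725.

We need to find integers s, t > 0 such that s² + t² = 725.
Trying s = 7: t² = 725 - 7² = 725 - 49 = 676
t = 26
Check: 7² + 26² = 49 + 676 = 725 ✓

725 = 7² + 26²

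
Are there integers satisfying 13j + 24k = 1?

Step 1: Compute gcd(13, 24).
gcd(13, 24) = 1

Step 2: Check divisibility.
Does 1 divide 1? 1 = 1 x 1, so yes.

By the theorem on linear Diophantine equations, 13j + 24k = 1 has integer solutions if and only if gcd(13, 24) divides 1. Since 1 | 1, solutions exist.

Yes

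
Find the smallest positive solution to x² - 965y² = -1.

We need x² = 965y² - 1. Try successive y:
y = 1: x² = 965·1² - 1 = 964, not a perfect square
y = 2: x² = 965·2² - 1 = 3859, not a perfect square
y = 3: x² = 965·3² - 1 = 8684, not a perfect square
...
y = 481: x² = 965·481² - 1 = 223263364 = 14942² ✓
Check: 14942² - 965·481² = 223263364 - 223263365 = -1 ✓

x = 14942, y = 481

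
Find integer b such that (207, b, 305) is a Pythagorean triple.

b² = c² - a² = 305² - 207² = 93025 - 42849 = 50176
b = sqrt(50176) = 224

224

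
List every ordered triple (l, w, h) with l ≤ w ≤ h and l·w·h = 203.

Iterate l from 1 to ⌊203^(1/3)⌋. For each l dividing 203, iterate w ≥ l with w dividing 203/l, and set h = 203/(l·w).
Triples found (2): (1×1×203), (1×7×29)

(1×1×203), (1×7×29)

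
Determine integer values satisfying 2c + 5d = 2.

Step 1: Check solvability.
gcd(2, 5) = 1
Since 1 divides 2, solutions exist.

Step 2: Apply extended Euclidean algorithm to find gcd.
We find integers such that 2*x0 + 5*y0 = 1

Step 3: Scale the particular solution.
Multiply by 2/1 = 2:
c = -4, d = 2

Step 4: Verify.
2*(-4) + 5*(2) = 2 = 2 ✓

c = -4, d = 2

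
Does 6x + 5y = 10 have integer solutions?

Step 1: Compute gcd(6, 5).
gcd(6, 5) = 1

Step 2: Check divisibility.
Does 1 divide 10? 10 = 1 x 10, so yes.

By the theorem on linear Diophantine equations, 6x + 5y = 10 has integer solutions if and only if gcd(6, 5) divides 10. Since 1 | 10, solutions exist.

Yes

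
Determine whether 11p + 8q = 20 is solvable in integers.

Step 1: Compute gcd(11, 8).
gcd(11, 8) = 1

Step 2: Check divisibility.
Does 1 divide 20? 20 = 1 x 20, so yes.

By the theorem on linear Diophantine equations, 11p + 8q = 20 has integer solutions if and only if gcd(11, 8) divides 20. Since 1 | 20, solutions exist.

Yes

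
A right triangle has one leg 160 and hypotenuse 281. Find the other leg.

a² = c² - b² = 78961 - 25600 = 53361
a = 231

231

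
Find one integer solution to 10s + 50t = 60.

Step 1: Check solvability.
gcd(10, 50) = 10
Since 10 divides 60, solutions exist.

Step 2: Apply extended Euclidean algorithm to find gcd.
We find integers such that 10*x0 + 50*y0 = 10

Step 3: Scale the particular solution.
Multiply by 60/10 = 6:
s = 6, t = 0

Step 4: Verify.
10*(6) + 50*(0) = 60 = 60 ✓

s = 6, t = 0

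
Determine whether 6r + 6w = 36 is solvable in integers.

Step 1: Compute gcd(6, 6).
gcd(6, 6) = 6

Step 2: Check divisibility.
Does 6 divide 36? 36 = 6 x 6, so yes.

By the theorem on linear Diophantine equations, 6r + 6w = 36 has integer solutions if and only if gcd(6, 6) divides 36. Since 6 | 36, solutions exist.

Yes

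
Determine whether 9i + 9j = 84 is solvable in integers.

Step 1: Compute gcd(9, 9).
gcd(9, 9) = 9

Step 2: Check divisibility.
Does 9 divide 84? 84 = 9 x 9 + 3, so no.

By the theorem on linear Diophantine equations, 9i + 9j = 84 has integer solutions if and only if gcd(9, 9) divides 84. Since 9 does not divide 84, no solutions exist.

No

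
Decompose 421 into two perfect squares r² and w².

We need to find integers r, w > 0 such that r² + w² = 421.
Trying r = 14: w² = 421 - 14² = 421 - 196 = 225
w = 15
Check: 14² + 15² = 196 + 225 = 421 ✓

421 = 14² + 15²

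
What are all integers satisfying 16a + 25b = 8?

Step 1: Compute gcd(16, 25) = 1.
Since 1 divides 8, solutions exist.

Step 2: Find a particular solution using extended Euclidean algorithm.
We get a₀ = 88, b₀ = -56.
Check: 16*88 + 25*-56 = 8 = 8 ✓

Step 3: Write the general solution.
a = 88 + (25/1)t = 88 + 25t
b = -56 - (16/1)t = -56 - 16t
for any integer t.

a = 88 + 25t, b = -56 - 16t for integer t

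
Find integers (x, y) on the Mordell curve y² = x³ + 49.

Try small integer x values and check whether x³ + 49 is a perfect square.
x = 0: x³ + 49 = 0³ + 49 = 0 + 49 = 49
Is 49 a perfect square? 7² = 49 ✓
So (x, y) = (0, -7) is a solution.

x = 0, y = -7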